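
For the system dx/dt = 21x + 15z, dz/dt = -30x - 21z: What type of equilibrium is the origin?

center

A = [[21,15],[-30,-21]]; det(A-λI) = λ^2 + 9.
λ = 0 ± 3i: zero real part.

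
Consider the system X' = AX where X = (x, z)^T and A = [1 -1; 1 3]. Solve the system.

Coefficient matrix A = [[1, -1], [1, 3]].
Characteristic polynomial det(A - λI) = λ^2 - 4λ + 4 = 0.
Single eigenvalue λ = 2 with algebraic multiplicity 2.
Eigenvector v = (-1,1); generalized eigenvector w with (A-λI)w=v is (1,0).
General solution: e^(2t)[C_1·v + C_2·(t·v + w)].

x(t) = -C_1e^(2t) - C_2te^(2t) + C_2e^(2t), z(t) = C_1e^(2t) + C_2te^(2t)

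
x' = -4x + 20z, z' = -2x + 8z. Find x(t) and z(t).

x(t) = -3c_1e^(2t)sin(2t) + c_1e^(2t)cos(2t) + c_2e^(2t)sin(2t) + 3c_2e^(2t)cos(2t), z(t) = -c_1e^(2t)sin(2t) + c_2e^(2t)cos(2t)

Coefficient matrix A = [[-4, 20], [-2, 8]].
Characteristic polynomial det(A - λI) = λ^2 - 4λ + 8 = 0.
Eigenvalues λ = 2 ± 2i (complex conjugate pair).
For λ=2+2i: an eigenvector is (1,0) - i(-3,-1) = (1 + 3i, 0 + i).
A real fundamental pair from Re and Im of e^((2+2i)t)v: X_1 = e^(2t)(cos(2t)·(1,0) + sin(2t)·(-3,-1)), X_2 = e^(2t)(sin(2t)·(1,0) - cos(2t)·(-3,-1)).
General solution: c_1X_1 + c_2X_2.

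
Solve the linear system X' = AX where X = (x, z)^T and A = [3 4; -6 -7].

x(t) = -2K_1e^(-3t) + K_2e^(-t), z(t) = 3K_1e^(-3t) - K_2e^(-t)

Coefficient matrix A = [[3, 4], [-6, -7]].
Characteristic polynomial det(A - λI) = λ^2 + 4λ + 3 = 0.
Eigenvalues λ = -3, -1.
For λ=-3: (A-λI) row 1 is [6, 4], so an eigenvector is (-2, 3).
For λ=-1: (A-λI) row 1 is [4, 4], so an eigenvector is (1, -1).
General solution: K_1e^(-3t)(-2,3) + K_2e^(-t)(1,-1).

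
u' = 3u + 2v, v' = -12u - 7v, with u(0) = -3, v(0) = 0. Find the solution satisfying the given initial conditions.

u(t) = -9e^(-t) + 6e^(-3t), v(t) = 18e^(-t) - 18e^(-3t)

Coefficient matrix A = [[3, 2], [-12, -7]].
Characteristic polynomial det(A - λI) = λ^2 + 4λ + 3 = 0.
Eigenvalues λ = -1, -3.
For λ=-1: (A-λI) row 1 is [4, 2], so an eigenvector is (1, -2).
For λ=-3: (A-λI) row 1 is [6, 2], so an eigenvector is (1, -3).
General solution: C_1e^(-t)(1,-2) + C_2e^(-3t)(1,-3).
Applying u(0)=-3, v(0)=0 gives C_1=-9, C_2=6.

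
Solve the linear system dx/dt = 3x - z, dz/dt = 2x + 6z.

Coefficient matrix A = [[3, -1], [2, 6]].
Characteristic polynomial det(A - λI) = λ^2 - 9λ + 20 = 0.
Eigenvalues λ = 4, 5.
For λ=4: (A-λI) row 1 is [-1, -1], so an eigenvector is (1, -1).
For λ=5: (A-λI) row 1 is [-2, -1], so an eigenvector is (-1, 2).
General solution: c_1e^(4t)(1,-1) + c_2e^(5t)(-1,2).

x(t) = c_1e^(4t) - c_2e^(5t), z(t) = -c_1e^(4t) + 2c_2e^(5t)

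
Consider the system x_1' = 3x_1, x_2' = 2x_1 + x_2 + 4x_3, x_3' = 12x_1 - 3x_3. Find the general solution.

x_1(t) = c_1e^(3t), x_2(t) = 5c_1e^(3t) + c_2e^(t) - c_3e^(-3t), x_3(t) = 2c_1e^(3t) + c_3e^(-3t)

Coefficient matrix A = [[3, 0, 0], [2, 1, 4], [12, 0, -3]].
det(A - λI) = 0 gives eigenvalues λ = 3, 1, -3.
For λ=3: eigenvector (1,5,2).
For λ=1: eigenvector (0,1,0).
For λ=-3: eigenvector (0,-1,1).
General solution: c_1e^(3t)(1,5,2) + c_2e^(t)(0,1,0) + c_3e^(-3t)(0,-1,1).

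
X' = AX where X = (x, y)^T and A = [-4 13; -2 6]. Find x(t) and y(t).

x(t) = -2C_1e^(t)sin(t) + 3C_1e^(t)cos(t) + 3C_2e^(t)sin(t) + 2C_2e^(t)cos(t), y(t) = -C_1e^(t)sin(t) + C_1e^(t)cos(t) + C_2e^(t)sin(t) + C_2e^(t)cos(t)

Coefficient matrix A = [[-4, 13], [-2, 6]].
Characteristic polynomial det(A - λI) = λ^2 - 2λ + 2 = 0.
Eigenvalues λ = 1 ± i (complex conjugate pair).
For λ=1+i: an eigenvector is (3,1) - i(-2,-1) = (3 + 2i, 1 + i).
A real fundamental pair from Re and Im of e^((1+i)t)v: X_1 = e^(t)(cos(t)·(3,1) + sin(t)·(-2,-1)), X_2 = e^(t)(sin(t)·(3,1) - cos(t)·(-2,-1)).
General solution: C_1X_1 + C_2X_2.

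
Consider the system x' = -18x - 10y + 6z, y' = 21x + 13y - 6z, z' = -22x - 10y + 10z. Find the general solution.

Coefficient matrix A = [[-18, -10, 6], [21, 13, -6], [-22, -10, 10]].
det(A - λI) = 0 gives eigenvalues λ = 4, 3, -2.
For λ=4: eigenvector (1,-1,2).
For λ=3: eigenvector (-2,3,-2).
For λ=-2: eigenvector (-1,1,-1).
General solution: K_1e^(4t)(1,-1,2) + K_2e^(3t)(-2,3,-2) + K_3e^(-2t)(-1,1,-1).

x(t) = K_1e^(4t) - 2K_2e^(3t) - K_3e^(-2t), y(t) = -K_1e^(4t) + 3K_2e^(3t) + K_3e^(-2t), z(t) = 2K_1e^(4t) - 2K_2e^(3t) - K_3e^(-2t)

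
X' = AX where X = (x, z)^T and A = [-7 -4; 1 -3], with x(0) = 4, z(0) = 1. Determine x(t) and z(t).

x(t) = -12te^(-5t) + 4e^(-5t), z(t) = 6te^(-5t) + e^(-5t)

Coefficient matrix A = [[-7, -4], [1, -3]].
Characteristic polynomial det(A - λI) = λ^2 + 10λ + 25 = 0.
Single eigenvalue λ = -5 with algebraic multiplicity 2.
Eigenvector v = (-2,1); generalized eigenvector w with (A-λI)w=v is (1,0).
General solution: e^(-5t)[K_1·v + K_2·(t·v + w)].
Applying x(0)=4, z(0)=1 gives K_1=1, K_2=6.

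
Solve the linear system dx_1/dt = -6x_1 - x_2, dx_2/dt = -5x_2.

x_1(t) = K_1e^(-6t) + K_2e^(-5t), x_2(t) = -K_2e^(-5t)

Coefficient matrix A = [[-6, -1], [0, -5]].
Characteristic polynomial det(A - λI) = λ^2 + 11λ + 30 = 0.
Eigenvalues λ = -6, -5.
For λ=-6: (A-λI) row 1 is [0, -1], so an eigenvector is (1, 0).
For λ=-5: (A-λI) row 1 is [-1, -1], so an eigenvector is (1, -1).
General solution: K_1e^(-6t)(1,0) + K_2e^(-5t)(1,-1).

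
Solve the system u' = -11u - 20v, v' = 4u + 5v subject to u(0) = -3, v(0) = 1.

Coefficient matrix A = [[-11, -20], [4, 5]].
Characteristic polynomial det(A - λI) = λ^2 + 6λ + 25 = 0.
Eigenvalues λ = -3 ± 4i (complex conjugate pair).
For λ=-3+4i: an eigenvector is (1,0) - i(-2,1) = (1 + 2i, 0 - i).
A real fundamental pair from Re and Im of e^((-3+4i)t)v: X_1 = e^(-3t)(cos(4t)·(1,0) + sin(4t)·(-2,1)), X_2 = e^(-3t)(sin(4t)·(1,0) - cos(4t)·(-2,1)).
General solution: K_1X_1 + K_2X_2.
Applying u(0)=-3, v(0)=1 gives K_1=-1, K_2=-1.

u(t) = e^(-3t)sin(4t) - 3e^(-3t)cos(4t), v(t) = -e^(-3t)sin(4t) + e^(-3t)cos(4t)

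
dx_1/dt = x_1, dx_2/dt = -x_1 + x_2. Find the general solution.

Coefficient matrix A = [[1, 0], [-1, 1]].
Characteristic polynomial det(A - λI) = λ^2 - 2λ + 1 = 0.
Single eigenvalue λ = 1 with algebraic multiplicity 2.
Eigenvector v = (0,-1); generalized eigenvector w with (A-λI)w=v is (1,0).
General solution: e^(t)[c_1·v + c_2·(t·v + w)].

x_1(t) = c_2e^(t), x_2(t) = -c_1e^(t) - c_2te^(t)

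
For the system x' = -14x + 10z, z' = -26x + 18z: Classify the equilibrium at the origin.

A = [[-14,10],[-26,18]]; det(A-λI) = λ^2 - 4λ + 8.
λ = 2 ± 2i: positive real part.

unstable spiral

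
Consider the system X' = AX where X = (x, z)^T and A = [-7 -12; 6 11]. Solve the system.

Coefficient matrix A = [[-7, -12], [6, 11]].
Characteristic polynomial det(A - λI) = λ^2 - 4λ - 5 = 0.
Eigenvalues λ = 5, -1.
For λ=5: (A-λI) row 1 is [-12, -12], so an eigenvector is (1, -1).
For λ=-1: (A-λI) row 1 is [-6, -12], so an eigenvector is (-2, 1).
General solution: K_1e^(5t)(1,-1) + K_2e^(-t)(-2,1).

x(t) = K_1e^(5t) - 2K_2e^(-t), z(t) = -K_1e^(5t) + K_2e^(-t)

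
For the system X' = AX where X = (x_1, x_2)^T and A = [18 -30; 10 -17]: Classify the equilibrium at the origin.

A = [[18,-30],[10,-17]]; det(A-λI) = λ^2 - λ - 6.
λ = -2, 3: opposite signs.

saddle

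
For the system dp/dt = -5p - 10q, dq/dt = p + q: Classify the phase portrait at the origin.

stable spiral

A = [[-5,-10],[1,1]]; det(A-λI) = λ^2 + 4λ + 5.
λ = -2 ± i: negative real part.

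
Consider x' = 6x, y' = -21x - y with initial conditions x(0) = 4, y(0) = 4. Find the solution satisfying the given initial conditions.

Coefficient matrix A = [[6, 0], [-21, -1]].
Characteristic polynomial det(A - λI) = λ^2 - 5λ - 6 = 0.
Eigenvalues λ = 6, -1.
For λ=6: (A-λI) row 2 is [-21, -7], so an eigenvector is (-1, 3).
For λ=-1: (A-λI) row 1 is [7, 0], so an eigenvector is (0, 1).
General solution: C_1e^(6t)(-1,3) + C_2e^(-t)(0,1).
Applying x(0)=4, y(0)=4 gives C_1=-4, C_2=16.

x(t) = 4e^(6t), y(t) = -12e^(6t) + 16e^(-t)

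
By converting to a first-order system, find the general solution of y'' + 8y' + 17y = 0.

Let x_1 = y, x_2 = y'. Then x_1' = x_2 and x_2' = -17x_1 - 8x_2.
A = [[0,1],[-17,-8]]; det(A-λI) = λ^2 + 8λ + 17.
Eigenvalues λ = -4 ± i.

y(t) = c_1e^(-4t)cos(t) + c_2e^(-4t)sin(t)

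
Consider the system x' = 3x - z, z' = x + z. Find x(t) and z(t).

x(t) = c_1e^(2t) + c_2te^(2t) + 3c_2e^(2t), z(t) = c_1e^(2t) + c_2te^(2t) + 2c_2e^(2t)

Coefficient matrix A = [[3, -1], [1, 1]].
Characteristic polynomial det(A - λI) = λ^2 - 4λ + 4 = 0.
Single eigenvalue λ = 2 with algebraic multiplicity 2.
Eigenvector v = (1,1); generalized eigenvector w with (A-λI)w=v is (3,2).
General solution: e^(2t)[c_1·v + c_2·(t·v + w)].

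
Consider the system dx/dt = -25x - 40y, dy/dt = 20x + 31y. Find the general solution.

Coefficient matrix A = [[-25, -40], [20, 31]].
Characteristic polynomial det(A - λI) = λ^2 - 6λ + 25 = 0.
Eigenvalues λ = 3 ± 4i (complex conjugate pair).
For λ=3+4i: an eigenvector is (-1,1) - i(-3,2) = (-1 + 3i, 1 - 2i).
A real fundamental pair from Re and Im of e^((3+4i)t)v: X_1 = e^(3t)(cos(4t)·(-1,1) + sin(4t)·(-3,2)), X_2 = e^(3t)(sin(4t)·(-1,1) - cos(4t)·(-3,2)).
General solution: c_1X_1 + c_2X_2.

x(t) = -3c_1e^(3t)sin(4t) - c_1e^(3t)cos(4t) - c_2e^(3t)sin(4t) + 3c_2e^(3t)cos(4t), y(t) = 2c_1e^(3t)sin(4t) + c_1e^(3t)cos(4t) + c_2e^(3t)sin(4t) - 2c_2e^(3t)cos(4t)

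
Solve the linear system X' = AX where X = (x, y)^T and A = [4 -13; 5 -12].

x(t) = 2C_1e^(-4t)sin(t) - 3C_1e^(-4t)cos(t) - 3C_2e^(-4t)sin(t) - 2C_2e^(-4t)cos(t), y(t) = C_1e^(-4t)sin(t) - 2C_1e^(-4t)cos(t) - 2C_2e^(-4t)sin(t) - C_2e^(-4t)cos(t)

Coefficient matrix A = [[4, -13], [5, -12]].
Characteristic polynomial det(A - λI) = λ^2 + 8λ + 17 = 0.
Eigenvalues λ = -4 ± i (complex conjugate pair).
For λ=-4+i: an eigenvector is (-3,-2) - i(2,1) = (-3 - 2i, -2 - i).
A real fundamental pair from Re and Im of e^((-4+i)t)v: X_1 = e^(-4t)(cos(t)·(-3,-2) + sin(t)·(2,1)), X_2 = e^(-4t)(sin(t)·(-3,-2) - cos(t)·(2,1)).
General solution: C_1X_1 + C_2X_2.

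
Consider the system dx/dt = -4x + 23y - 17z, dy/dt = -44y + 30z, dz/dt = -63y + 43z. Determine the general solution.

x(t) = -2c_1e^(-2t) + c_2e^(-4t) - c_3e^(t), y(t) = 5c_1e^(-2t) + 2c_3e^(t), z(t) = 7c_1e^(-2t) + 3c_3e^(t)

Coefficient matrix A = [[-4, 23, -17], [0, -44, 30], [0, -63, 43]].
det(A - λI) = 0 gives eigenvalues λ = -2, -4, 1.
For λ=-2: eigenvector (-2,5,7).
For λ=-4: eigenvector (1,0,0).
For λ=1: eigenvector (-1,2,3).
General solution: c_1e^(-2t)(-2,5,7) + c_2e^(-4t)(1,0,0) + c_3e^(t)(-1,2,3).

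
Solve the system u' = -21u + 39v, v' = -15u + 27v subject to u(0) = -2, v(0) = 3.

Coefficient matrix A = [[-21, 39], [-15, 27]].
Characteristic polynomial det(A - λI) = λ^2 - 6λ + 18 = 0.
Eigenvalues λ = 3 ± 3i (complex conjugate pair).
For λ=3+3i: an eigenvector is (-3,-2) - i(-2,-1) = (-3 + 2i, -2 + i).
A real fundamental pair from Re and Im of e^((3+3i)t)v: X_1 = e^(3t)(cos(3t)·(-3,-2) + sin(3t)·(-2,-1)), X_2 = e^(3t)(sin(3t)·(-3,-2) - cos(3t)·(-2,-1)).
General solution: C_1X_1 + C_2X_2.
Applying u(0)=-2, v(0)=3 gives C_1=-8, C_2=-13.

u(t) = 55e^(3t)sin(3t) - 2e^(3t)cos(3t), v(t) = 34e^(3t)sin(3t) + 3e^(3t)cos(3t)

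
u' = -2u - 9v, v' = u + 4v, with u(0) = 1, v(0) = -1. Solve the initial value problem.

Coefficient matrix A = [[-2, -9], [1, 4]].
Characteristic polynomial det(A - λI) = λ^2 - 2λ + 1 = 0.
Single eigenvalue λ = 1 with algebraic multiplicity 2.
Eigenvector v = (3,-1); generalized eigenvector w with (A-λI)w=v is (2,-1).
General solution: e^(t)[c_1·v + c_2·(t·v + w)].
Applying u(0)=1, v(0)=-1 gives c_1=-1, c_2=2.

u(t) = 6te^(t) + e^(t), v(t) = -2te^(t) - e^(t)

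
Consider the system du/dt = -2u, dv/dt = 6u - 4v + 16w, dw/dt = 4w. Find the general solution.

u(t) = C_3e^(-2t), v(t) = 2C_1e^(4t) + C_2e^(-4t) + 3C_3e^(-2t), w(t) = C_1e^(4t)

Coefficient matrix A = [[-2, 0, 0], [6, -4, 16], [0, 0, 4]].
det(A - λI) = 0 gives eigenvalues λ = 4, -4, -2.
For λ=4: eigenvector (0,2,1).
For λ=-4: eigenvector (0,1,0).
For λ=-2: eigenvector (1,3,0).
General solution: C_1e^(4t)(0,2,1) + C_2e^(-4t)(0,1,0) + C_3e^(-2t)(1,3,0).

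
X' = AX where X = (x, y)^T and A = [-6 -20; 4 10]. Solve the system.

Coefficient matrix A = [[-6, -20], [4, 10]].
Characteristic polynomial det(A - λI) = λ^2 - 4λ + 20 = 0.
Eigenvalues λ = 2 ± 4i (complex conjugate pair).
For λ=2+4i: an eigenvector is (2,-1) - i(1,0) = (2 - i, -1).
A real fundamental pair from Re and Im of e^((2+4i)t)v: X_1 = e^(2t)(cos(4t)·(2,-1) + sin(4t)·(1,0)), X_2 = e^(2t)(sin(4t)·(2,-1) - cos(4t)·(1,0)).
General solution: K_1X_1 + K_2X_2.

x(t) = K_1e^(2t)sin(4t) + 2K_1e^(2t)cos(4t) + 2K_2e^(2t)sin(4t) - K_2e^(2t)cos(4t), y(t) = -K_1e^(2t)cos(4t) - K_2e^(2t)sin(4t)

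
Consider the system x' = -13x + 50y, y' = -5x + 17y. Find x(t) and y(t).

Coefficient matrix A = [[-13, 50], [-5, 17]].
Characteristic polynomial det(A - λI) = λ^2 - 4λ + 29 = 0.
Eigenvalues λ = 2 ± 5i (complex conjugate pair).
For λ=2+5i: an eigenvector is (3,1) - i(1,0) = (3 - i, 1).
A real fundamental pair from Re and Im of e^((2+5i)t)v: X_1 = e^(2t)(cos(5t)·(3,1) + sin(5t)·(1,0)), X_2 = e^(2t)(sin(5t)·(3,1) - cos(5t)·(1,0)).
General solution: c_1X_1 + c_2X_2.

x(t) = c_1e^(2t)sin(5t) + 3c_1e^(2t)cos(5t) + 3c_2e^(2t)sin(5t) - c_2e^(2t)cos(5t), y(t) = c_1e^(2t)cos(5t) + c_2e^(2t)sin(5t)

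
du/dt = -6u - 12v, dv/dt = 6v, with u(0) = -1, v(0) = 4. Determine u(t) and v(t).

u(t) = -4e^(6t) + 3e^(-6t), v(t) = 4e^(6t)

Coefficient matrix A = [[-6, -12], [0, 6]].
Characteristic polynomial det(A - λI) = λ^2 - 36 = 0.
Eigenvalues λ = 6, -6.
For λ=6: (A-λI) row 1 is [-12, -12], so an eigenvector is (-1, 1).
For λ=-6: (A-λI) row 1 is [0, -12], so an eigenvector is (1, 0).
General solution: c_1e^(6t)(-1,1) + c_2e^(-6t)(1,0).
Applying u(0)=-1, v(0)=4 gives c_1=4, c_2=3.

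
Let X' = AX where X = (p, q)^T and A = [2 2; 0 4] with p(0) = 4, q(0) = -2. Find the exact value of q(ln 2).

A = [[2,2],[0,4]]; eigenvalues λ = 4, 2.
Eigenvectors: (-1,-1) for λ=4, (1,0) for λ=2.
From the initial condition, c_1 = 2, c_2 = 6.
q(ln 2) = (2)(2^4)(-1) + (6)(2^2)(0) = -32.

-32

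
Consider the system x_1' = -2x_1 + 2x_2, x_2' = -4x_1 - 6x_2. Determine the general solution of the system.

x_1(t) = -K_1e^(-4t)cos(2t) - K_2e^(-4t)sin(2t), x_2(t) = K_1e^(-4t)sin(2t) + K_1e^(-4t)cos(2t) + K_2e^(-4t)sin(2t) - K_2e^(-4t)cos(2t)

Coefficient matrix A = [[-2, 2], [-4, -6]].
Characteristic polynomial det(A - λI) = λ^2 + 8λ + 20 = 0.
Eigenvalues λ = -4 ± 2i (complex conjugate pair).
For λ=-4+2i: an eigenvector is (-1,1) - i(0,1) = (-1, 1 - i).
A real fundamental pair from Re and Im of e^((-4+2i)t)v: X_1 = e^(-4t)(cos(2t)·(-1,1) + sin(2t)·(0,1)), X_2 = e^(-4t)(sin(2t)·(-1,1) - cos(2t)·(0,1)).
General solution: K_1X_1 + K_2X_2.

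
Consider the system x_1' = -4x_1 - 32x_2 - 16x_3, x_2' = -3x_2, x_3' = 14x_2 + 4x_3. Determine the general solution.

x_1(t) = C_2e^(-4t) - 2C_3e^(4t), x_2(t) = C_1e^(-3t), x_3(t) = -2C_1e^(-3t) + C_3e^(4t)

Coefficient matrix A = [[-4, -32, -16], [0, -3, 0], [0, 14, 4]].
det(A - λI) = 0 gives eigenvalues λ = -3, -4, 4.
For λ=-3: eigenvector (0,1,-2).
For λ=-4: eigenvector (1,0,0).
For λ=4: eigenvector (-2,0,1).
General solution: C_1e^(-3t)(0,1,-2) + C_2e^(-4t)(1,0,0) + C_3e^(4t)(-2,0,1).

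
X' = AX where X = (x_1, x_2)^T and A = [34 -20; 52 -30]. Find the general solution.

Coefficient matrix A = [[34, -20], [52, -30]].
Characteristic polynomial det(A - λI) = λ^2 - 4λ + 20 = 0.
Eigenvalues λ = 2 ± 4i (complex conjugate pair).
For λ=2+4i: an eigenvector is (1,2) - i(-2,-3) = (1 + 2i, 2 + 3i).
A real fundamental pair from Re and Im of e^((2+4i)t)v: X_1 = e^(2t)(cos(4t)·(1,2) + sin(4t)·(-2,-3)), X_2 = e^(2t)(sin(4t)·(1,2) - cos(4t)·(-2,-3)).
General solution: K_1X_1 + K_2X_2.

x_1(t) = -2K_1e^(2t)sin(4t) + K_1e^(2t)cos(4t) + K_2e^(2t)sin(4t) + 2K_2e^(2t)cos(4t), x_2(t) = -3K_1e^(2t)sin(4t) + 2K_1e^(2t)cos(4t) + 2K_2e^(2t)sin(4t) + 3K_2e^(2t)cos(4t)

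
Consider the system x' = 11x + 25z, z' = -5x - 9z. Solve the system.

x(t) = c_1e^(t)sin(5t) - 2c_1e^(t)cos(5t) - 2c_2e^(t)sin(5t) - c_2e^(t)cos(5t), z(t) = c_1e^(t)cos(5t) + c_2e^(t)sin(5t)

Coefficient matrix A = [[11, 25], [-5, -9]].
Characteristic polynomial det(A - λI) = λ^2 - 2λ + 26 = 0.
Eigenvalues λ = 1 ± 5i (complex conjugate pair).
For λ=1+5i: an eigenvector is (-2,1) - i(1,0) = (-2 - i, 1).
A real fundamental pair from Re and Im of e^((1+5i)t)v: X_1 = e^(t)(cos(5t)·(-2,1) + sin(5t)·(1,0)), X_2 = e^(t)(sin(5t)·(-2,1) - cos(5t)·(1,0)).
General solution: c_1X_1 + c_2X_2.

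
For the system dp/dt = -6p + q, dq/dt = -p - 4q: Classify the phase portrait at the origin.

A = [[-6,1],[-1,-4]]; det(A-λI) = λ^2 + 10λ + 25.
repeated λ = -5 with a single eigenvector.

stable improper node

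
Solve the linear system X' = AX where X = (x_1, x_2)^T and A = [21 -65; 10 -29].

Coefficient matrix A = [[21, -65], [10, -29]].
Characteristic polynomial det(A - λI) = λ^2 + 8λ + 41 = 0.
Eigenvalues λ = -4 ± 5i (complex conjugate pair).
For λ=-4+5i: an eigenvector is (3,1) - i(2,1) = (3 - 2i, 1 - i).
A real fundamental pair from Re and Im of e^((-4+5i)t)v: X_1 = e^(-4t)(cos(5t)·(3,1) + sin(5t)·(2,1)), X_2 = e^(-4t)(sin(5t)·(3,1) - cos(5t)·(2,1)).
General solution: C_1X_1 + C_2X_2.

x_1(t) = 2C_1e^(-4t)sin(5t) + 3C_1e^(-4t)cos(5t) + 3C_2e^(-4t)sin(5t) - 2C_2e^(-4t)cos(5t), x_2(t) = C_1e^(-4t)sin(5t) + C_1e^(-4t)cos(5t) + C_2e^(-4t)sin(5t) - C_2e^(-4t)cos(5t)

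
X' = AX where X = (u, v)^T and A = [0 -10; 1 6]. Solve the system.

u(t) = -3c_1e^(3t)sin(t) + c_1e^(3t)cos(t) + c_2e^(3t)sin(t) + 3c_2e^(3t)cos(t), v(t) = c_1e^(3t)sin(t) - c_2e^(3t)cos(t)

Coefficient matrix A = [[0, -10], [1, 6]].
Characteristic polynomial det(A - λI) = λ^2 - 6λ + 10 = 0.
Eigenvalues λ = 3 ± i (complex conjugate pair).
For λ=3+i: an eigenvector is (1,0) - i(-3,1) = (1 + 3i, 0 - i).
A real fundamental pair from Re and Im of e^((3+i)t)v: X_1 = e^(3t)(cos(t)·(1,0) + sin(t)·(-3,1)), X_2 = e^(3t)(sin(t)·(1,0) - cos(t)·(-3,1)).
General solution: c_1X_1 + c_2X_2.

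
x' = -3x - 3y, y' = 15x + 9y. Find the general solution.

Coefficient matrix A = [[-3, -3], [15, 9]].
Characteristic polynomial det(A - λI) = λ^2 - 6λ + 18 = 0.
Eigenvalues λ = 3 ± 3i (complex conjugate pair).
For λ=3+3i: an eigenvector is (0,1) - i(-1,2) = (0 + i, 1 - 2i).
A real fundamental pair from Re and Im of e^((3+3i)t)v: X_1 = e^(3t)(cos(3t)·(0,1) + sin(3t)·(-1,2)), X_2 = e^(3t)(sin(3t)·(0,1) - cos(3t)·(-1,2)).
General solution: c_1X_1 + c_2X_2.

x(t) = -c_1e^(3t)sin(3t) + c_2e^(3t)cos(3t), y(t) = 2c_1e^(3t)sin(3t) + c_1e^(3t)cos(3t) + c_2e^(3t)sin(3t) - 2c_2e^(3t)cos(3t)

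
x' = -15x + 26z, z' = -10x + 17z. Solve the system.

x(t) = -3K_1e^(t)sin(2t) + 2K_1e^(t)cos(2t) + 2K_2e^(t)sin(2t) + 3K_2e^(t)cos(2t), z(t) = -2K_1e^(t)sin(2t) + K_1e^(t)cos(2t) + K_2e^(t)sin(2t) + 2K_2e^(t)cos(2t)

Coefficient matrix A = [[-15, 26], [-10, 17]].
Characteristic polynomial det(A - λI) = λ^2 - 2λ + 5 = 0.
Eigenvalues λ = 1 ± 2i (complex conjugate pair).
For λ=1+2i: an eigenvector is (2,1) - i(-3,-2) = (2 + 3i, 1 + 2i).
A real fundamental pair from Re and Im of e^((1+2i)t)v: X_1 = e^(t)(cos(2t)·(2,1) + sin(2t)·(-3,-2)), X_2 = e^(t)(sin(2t)·(2,1) - cos(2t)·(-3,-2)).
General solution: K_1X_1 + K_2X_2.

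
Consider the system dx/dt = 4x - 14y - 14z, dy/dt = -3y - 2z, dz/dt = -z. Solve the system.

x(t) = K_1e^(4t) + 2K_2e^(-3t), y(t) = K_2e^(-3t) - K_3e^(-t), z(t) = K_3e^(-t)

Coefficient matrix A = [[4, -14, -14], [0, -3, -2], [0, 0, -1]].
det(A - λI) = 0 gives eigenvalues λ = 4, -3, -1.
For λ=4: eigenvector (1,0,0).
For λ=-3: eigenvector (2,1,0).
For λ=-1: eigenvector (0,-1,1).
General solution: K_1e^(4t)(1,0,0) + K_2e^(-3t)(2,1,0) + K_3e^(-t)(0,-1,1).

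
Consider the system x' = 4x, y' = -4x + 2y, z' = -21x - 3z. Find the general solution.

Coefficient matrix A = [[4, 0, 0], [-4, 2, 0], [-21, 0, -3]].
det(A - λI) = 0 gives eigenvalues λ = 4, -3, 2.
For λ=4: eigenvector (1,-2,-3).
For λ=-3: eigenvector (0,0,1).
For λ=2: eigenvector (0,1,0).
General solution: K_1e^(4t)(1,-2,-3) + K_2e^(-3t)(0,0,1) + K_3e^(2t)(0,1,0).

x(t) = K_1e^(4t), y(t) = -2K_1e^(4t) + K_3e^(2t), z(t) = -3K_1e^(4t) + K_2e^(-3t)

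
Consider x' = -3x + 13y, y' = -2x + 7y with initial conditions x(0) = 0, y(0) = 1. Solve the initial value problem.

Coefficient matrix A = [[-3, 13], [-2, 7]].
Characteristic polynomial det(A - λI) = λ^2 - 4λ + 5 = 0.
Eigenvalues λ = 2 ± i (complex conjugate pair).
For λ=2+i: an eigenvector is (-2,-1) - i(-3,-1) = (-2 + 3i, -1 + i).
A real fundamental pair from Re and Im of e^((2+i)t)v: X_1 = e^(2t)(cos(t)·(-2,-1) + sin(t)·(-3,-1)), X_2 = e^(2t)(sin(t)·(-2,-1) - cos(t)·(-3,-1)).
General solution: K_1X_1 + K_2X_2.
Applying x(0)=0, y(0)=1 gives K_1=-3, K_2=-2.

x(t) = 13e^(2t)sin(t), y(t) = 5e^(2t)sin(t) + e^(2t)cos(t)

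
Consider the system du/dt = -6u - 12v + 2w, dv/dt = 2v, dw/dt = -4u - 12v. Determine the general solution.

u(t) = -c_1e^(-2t) - 2c_2e^(2t) + c_3e^(-4t), v(t) = c_2e^(2t), w(t) = -2c_1e^(-2t) - 2c_2e^(2t) + c_3e^(-4t)

Coefficient matrix A = [[-6, -12, 2], [0, 2, 0], [-4, -12, 0]].
det(A - λI) = 0 gives eigenvalues λ = -2, 2, -4.
For λ=-2: eigenvector (-1,0,-2).
For λ=2: eigenvector (-2,1,-2).
For λ=-4: eigenvector (1,0,1).
General solution: c_1e^(-2t)(-1,0,-2) + c_2e^(2t)(-2,1,-2) + c_3e^(-4t)(1,0,1).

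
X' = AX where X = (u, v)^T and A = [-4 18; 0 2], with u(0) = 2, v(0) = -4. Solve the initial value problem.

u(t) = -12e^(2t) + 14e^(-4t), v(t) = -4e^(2t)

Coefficient matrix A = [[-4, 18], [0, 2]].
Characteristic polynomial det(A - λI) = λ^2 + 2λ - 8 = 0.
Eigenvalues λ = -4, 2.
For λ=-4: (A-λI) row 1 is [0, 18], so an eigenvector is (1, 0).
For λ=2: (A-λI) row 1 is [-6, 18], so an eigenvector is (3, 1).
General solution: K_1e^(-4t)(1,0) + K_2e^(2t)(3,1).
Applying u(0)=2, v(0)=-4 gives K_1=14, K_2=-4.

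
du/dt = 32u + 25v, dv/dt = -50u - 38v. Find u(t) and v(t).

Coefficient matrix A = [[32, 25], [-50, -38]].
Characteristic polynomial det(A - λI) = λ^2 + 6λ + 34 = 0.
Eigenvalues λ = -3 ± 5i (complex conjugate pair).
For λ=-3+5i: an eigenvector is (2,-3) - i(-1,1) = (2 + i, -3 - i).
A real fundamental pair from Re and Im of e^((-3+5i)t)v: X_1 = e^(-3t)(cos(5t)·(2,-3) + sin(5t)·(-1,1)), X_2 = e^(-3t)(sin(5t)·(2,-3) - cos(5t)·(-1,1)).
General solution: C_1X_1 + C_2X_2.

u(t) = -C_1e^(-3t)sin(5t) + 2C_1e^(-3t)cos(5t) + 2C_2e^(-3t)sin(5t) + C_2e^(-3t)cos(5t), v(t) = C_1e^(-3t)sin(5t) - 3C_1e^(-3t)cos(5t) - 3C_2e^(-3t)sin(5t) - C_2e^(-3t)cos(5t)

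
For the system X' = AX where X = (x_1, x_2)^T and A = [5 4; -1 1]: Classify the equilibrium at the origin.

unstable improper node

A = [[5,4],[-1,1]]; det(A-λI) = λ^2 - 6λ + 9.
repeated λ = 3 with a single eigenvector.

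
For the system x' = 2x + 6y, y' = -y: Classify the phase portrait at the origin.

A = [[2,6],[0,-1]]; det(A-λI) = λ^2 - λ - 2.
λ = 2, -1: opposite signs.

saddle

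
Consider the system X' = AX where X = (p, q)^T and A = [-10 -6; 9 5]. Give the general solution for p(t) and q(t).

Coefficient matrix A = [[-10, -6], [9, 5]].
Characteristic polynomial det(A - λI) = λ^2 + 5λ + 4 = 0.
Eigenvalues λ = -1, -4.
For λ=-1: (A-λI) row 1 is [-9, -6], so an eigenvector is (-2, 3).
For λ=-4: (A-λI) row 1 is [-6, -6], so an eigenvector is (1, -1).
General solution: c_1e^(-t)(-2,3) + c_2e^(-4t)(1,-1).

p(t) = -2c_1e^(-t) + c_2e^(-4t), q(t) = 3c_1e^(-t) - c_2e^(-4t)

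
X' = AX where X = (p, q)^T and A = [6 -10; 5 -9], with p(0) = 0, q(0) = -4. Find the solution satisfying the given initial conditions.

Coefficient matrix A = [[6, -10], [5, -9]].
Characteristic polynomial det(A - λI) = λ^2 + 3λ - 4 = 0.
Eigenvalues λ = 1, -4.
For λ=1: (A-λI) row 1 is [5, -10], so an eigenvector is (2, 1).
For λ=-4: (A-λI) row 1 is [10, -10], so an eigenvector is (-1, -1).
General solution: K_1e^(t)(2,1) + K_2e^(-4t)(-1,-1).
Applying p(0)=0, q(0)=-4 gives K_1=4, K_2=8.

p(t) = 8e^(t) - 8e^(-4t), q(t) = 4e^(t) - 8e^(-4t)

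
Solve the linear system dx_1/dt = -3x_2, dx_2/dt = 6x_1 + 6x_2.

x_1(t) = c_1e^(3t)sin(3t) - c_2e^(3t)cos(3t), x_2(t) = -c_1e^(3t)sin(3t) - c_1e^(3t)cos(3t) - c_2e^(3t)sin(3t) + c_2e^(3t)cos(3t)

Coefficient matrix A = [[0, -3], [6, 6]].
Characteristic polynomial det(A - λI) = λ^2 - 6λ + 18 = 0.
Eigenvalues λ = 3 ± 3i (complex conjugate pair).
For λ=3+3i: an eigenvector is (0,-1) - i(1,-1) = (0 - i, -1 + i).
A real fundamental pair from Re and Im of e^((3+3i)t)v: X_1 = e^(3t)(cos(3t)·(0,-1) + sin(3t)·(1,-1)), X_2 = e^(3t)(sin(3t)·(0,-1) - cos(3t)·(1,-1)).
General solution: c_1X_1 + c_2X_2.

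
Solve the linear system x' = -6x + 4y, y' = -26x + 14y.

x(t) = C_1e^(4t)sin(2t) + C_1e^(4t)cos(2t) + C_2e^(4t)sin(2t) - C_2e^(4t)cos(2t), y(t) = 2C_1e^(4t)sin(2t) + 3C_1e^(4t)cos(2t) + 3C_2e^(4t)sin(2t) - 2C_2e^(4t)cos(2t)

Coefficient matrix A = [[-6, 4], [-26, 14]].
Characteristic polynomial det(A - λI) = λ^2 - 8λ + 20 = 0.
Eigenvalues λ = 4 ± 2i (complex conjugate pair).
For λ=4+2i: an eigenvector is (1,3) - i(1,2) = (1 - i, 3 - 2i).
A real fundamental pair from Re and Im of e^((4+2i)t)v: X_1 = e^(4t)(cos(2t)·(1,3) + sin(2t)·(1,2)), X_2 = e^(4t)(sin(2t)·(1,3) - cos(2t)·(1,2)).
General solution: C_1X_1 + C_2X_2.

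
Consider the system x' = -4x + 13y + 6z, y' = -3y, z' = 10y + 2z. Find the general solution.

Coefficient matrix A = [[-4, 13, 6], [0, -3, 0], [0, 10, 2]].
det(A - λI) = 0 gives eigenvalues λ = -4, -3, 2.
For λ=-4: eigenvector (1,0,0).
For λ=-3: eigenvector (1,1,-2).
For λ=2: eigenvector (1,0,1).
General solution: C_1e^(-4t)(1,0,0) + C_2e^(-3t)(1,1,-2) + C_3e^(2t)(1,0,1).

x(t) = C_1e^(-4t) + C_2e^(-3t) + C_3e^(2t), y(t) = C_2e^(-3t), z(t) = -2C_2e^(-3t) + C_3e^(2t)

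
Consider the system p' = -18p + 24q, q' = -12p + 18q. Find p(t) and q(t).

Coefficient matrix A = [[-18, 24], [-12, 18]].
Characteristic polynomial det(A - λI) = λ^2 - 36 = 0.
Eigenvalues λ = -6, 6.
For λ=-6: (A-λI) row 1 is [-12, 24], so an eigenvector is (2, 1).
For λ=6: (A-λI) row 1 is [-24, 24], so an eigenvector is (1, 1).
General solution: c_1e^(-6t)(2,1) + c_2e^(6t)(1,1).

p(t) = 2c_1e^(-6t) + c_2e^(6t), q(t) = c_1e^(-6t) + c_2e^(6t)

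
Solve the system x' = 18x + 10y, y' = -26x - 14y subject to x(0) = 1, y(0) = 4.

x(t) = 28e^(2t)sin(2t) + e^(2t)cos(2t), y(t) = -45e^(2t)sin(2t) + 4e^(2t)cos(2t)

Coefficient matrix A = [[18, 10], [-26, -14]].
Characteristic polynomial det(A - λI) = λ^2 - 4λ + 8 = 0.
Eigenvalues λ = 2 ± 2i (complex conjugate pair).
For λ=2+2i: an eigenvector is (-2,3) - i(-1,2) = (-2 + i, 3 - 2i).
A real fundamental pair from Re and Im of e^((2+2i)t)v: X_1 = e^(2t)(cos(2t)·(-2,3) + sin(2t)·(-1,2)), X_2 = e^(2t)(sin(2t)·(-2,3) - cos(2t)·(-1,2)).
General solution: C_1X_1 + C_2X_2.
Applying x(0)=1, y(0)=4 gives C_1=-6, C_2=-11.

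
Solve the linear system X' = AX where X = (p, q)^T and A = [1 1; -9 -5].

p(t) = -c_1e^(-2t) - c_2te^(-2t), q(t) = 3c_1e^(-2t) + 3c_2te^(-2t) - c_2e^(-2t)

Coefficient matrix A = [[1, 1], [-9, -5]].
Characteristic polynomial det(A - λI) = λ^2 + 4λ + 4 = 0.
Single eigenvalue λ = -2 with algebraic multiplicity 2.
Eigenvector v = (-1,3); generalized eigenvector w with (A-λI)w=v is (0,-1).
General solution: e^(-2t)[c_1·v + c_2·(t·v + w)].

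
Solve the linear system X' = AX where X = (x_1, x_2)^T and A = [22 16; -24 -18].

x_1(t) = -2c_1e^(-2t) + c_2e^(6t), x_2(t) = 3c_1e^(-2t) - c_2e^(6t)

Coefficient matrix A = [[22, 16], [-24, -18]].
Characteristic polynomial det(A - λI) = λ^2 - 4λ - 12 = 0.
Eigenvalues λ = -2, 6.
For λ=-2: (A-λI) row 1 is [24, 16], so an eigenvector is (-2, 3).
For λ=6: (A-λI) row 1 is [16, 16], so an eigenvector is (1, -1).
General solution: c_1e^(-2t)(-2,3) + c_2e^(6t)(1,-1).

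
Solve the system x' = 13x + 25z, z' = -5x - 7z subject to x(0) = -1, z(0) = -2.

Coefficient matrix A = [[13, 25], [-5, -7]].
Characteristic polynomial det(A - λI) = λ^2 - 6λ + 34 = 0.
Eigenvalues λ = 3 ± 5i (complex conjugate pair).
For λ=3+5i: an eigenvector is (1,0) - i(2,-1) = (1 - 2i, 0 + i).
A real fundamental pair from Re and Im of e^((3+5i)t)v: X_1 = e^(3t)(cos(5t)·(1,0) + sin(5t)·(2,-1)), X_2 = e^(3t)(sin(5t)·(1,0) - cos(5t)·(2,-1)).
General solution: c_1X_1 + c_2X_2.
Applying x(0)=-1, z(0)=-2 gives c_1=-5, c_2=-2.

x(t) = -12e^(3t)sin(5t) - e^(3t)cos(5t), z(t) = 5e^(3t)sin(5t) - 2e^(3t)cos(5t)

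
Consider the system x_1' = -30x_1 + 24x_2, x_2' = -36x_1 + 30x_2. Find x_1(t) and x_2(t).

x_1(t) = -K_1e^(-6t) - 2K_2e^(6t), x_2(t) = -K_1e^(-6t) - 3K_2e^(6t)

Coefficient matrix A = [[-30, 24], [-36, 30]].
Characteristic polynomial det(A - λI) = λ^2 - 36 = 0.
Eigenvalues λ = -6, 6.
For λ=-6: (A-λI) row 1 is [-24, 24], so an eigenvector is (-1, -1).
For λ=6: (A-λI) row 1 is [-36, 24], so an eigenvector is (-2, -3).
General solution: K_1e^(-6t)(-1,-1) + K_2e^(6t)(-2,-3).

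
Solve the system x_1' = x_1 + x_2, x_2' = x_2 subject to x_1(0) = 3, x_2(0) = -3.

Coefficient matrix A = [[1, 1], [0, 1]].
Characteristic polynomial det(A - λI) = λ^2 - 2λ + 1 = 0.
Single eigenvalue λ = 1 with algebraic multiplicity 2.
Eigenvector v = (-1,0); generalized eigenvector w with (A-λI)w=v is (2,-1).
General solution: e^(t)[c_1·v + c_2·(t·v + w)].
Applying x_1(0)=3, x_2(0)=-3 gives c_1=3, c_2=3.

x_1(t) = -3te^(t) + 3e^(t), x_2(t) = -3e^(t)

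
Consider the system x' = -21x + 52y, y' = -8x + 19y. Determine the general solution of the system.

Coefficient matrix A = [[-21, 52], [-8, 19]].
Characteristic polynomial det(A - λI) = λ^2 + 2λ + 17 = 0.
Eigenvalues λ = -1 ± 4i (complex conjugate pair).
For λ=-1+4i: an eigenvector is (-3,-1) - i(2,1) = (-3 - 2i, -1 - i).
A real fundamental pair from Re and Im of e^((-1+4i)t)v: X_1 = e^(-t)(cos(4t)·(-3,-1) + sin(4t)·(2,1)), X_2 = e^(-t)(sin(4t)·(-3,-1) - cos(4t)·(2,1)).
General solution: K_1X_1 + K_2X_2.

x(t) = 2K_1e^(-t)sin(4t) - 3K_1e^(-t)cos(4t) - 3K_2e^(-t)sin(4t) - 2K_2e^(-t)cos(4t), y(t) = K_1e^(-t)sin(4t) - K_1e^(-t)cos(4t) - K_2e^(-t)sin(4t) - K_2e^(-t)cos(4t)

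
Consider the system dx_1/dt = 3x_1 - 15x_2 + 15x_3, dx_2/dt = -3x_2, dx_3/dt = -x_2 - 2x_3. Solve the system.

Coefficient matrix A = [[3, -15, 15], [0, -3, 0], [0, -1, -2]].
det(A - λI) = 0 gives eigenvalues λ = 3, -3, -2.
For λ=3: eigenvector (1,0,0).
For λ=-3: eigenvector (0,1,1).
For λ=-2: eigenvector (-3,0,1).
General solution: C_1e^(3t)(1,0,0) + C_2e^(-3t)(0,1,1) + C_3e^(-2t)(-3,0,1).

x_1(t) = C_1e^(3t) - 3C_3e^(-2t), x_2(t) = C_2e^(-3t), x_3(t) = C_2e^(-3t) + C_3e^(-2t)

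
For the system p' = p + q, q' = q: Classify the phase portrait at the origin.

A = [[1,1],[0,1]]; det(A-λI) = λ^2 - 2λ + 1.
repeated λ = 1 with a single eigenvector.

unstable improper node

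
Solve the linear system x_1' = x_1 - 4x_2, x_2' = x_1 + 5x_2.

x_1(t) = -2c_1e^(3t) - 2c_2te^(3t) - c_2e^(3t), x_2(t) = c_1e^(3t) + c_2te^(3t) + c_2e^(3t)

Coefficient matrix A = [[1, -4], [1, 5]].
Characteristic polynomial det(A - λI) = λ^2 - 6λ + 9 = 0.
Single eigenvalue λ = 3 with algebraic multiplicity 2.
Eigenvector v = (-2,1); generalized eigenvector w with (A-λI)w=v is (-1,1).
General solution: e^(3t)[c_1·v + c_2·(t·v + w)].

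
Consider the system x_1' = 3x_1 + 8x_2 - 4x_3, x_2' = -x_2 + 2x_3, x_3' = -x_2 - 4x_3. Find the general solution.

Coefficient matrix A = [[3, 8, -4], [0, -1, 2], [0, -1, -4]].
det(A - λI) = 0 gives eigenvalues λ = -3, 3, -2.
For λ=-3: eigenvector (-2,1,-1).
For λ=3: eigenvector (1,0,0).
For λ=-2: eigenvector (-4,2,-1).
General solution: c_1e^(-3t)(-2,1,-1) + c_2e^(3t)(1,0,0) + c_3e^(-2t)(-4,2,-1).

x_1(t) = -2c_1e^(-3t) + c_2e^(3t) - 4c_3e^(-2t), x_2(t) = c_1e^(-3t) + 2c_3e^(-2t), x_3(t) = -c_1e^(-3t) - c_3e^(-2t)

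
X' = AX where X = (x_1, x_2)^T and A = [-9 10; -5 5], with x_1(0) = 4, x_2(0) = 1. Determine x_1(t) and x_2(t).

x_1(t) = -18e^(-2t)sin(t) + 4e^(-2t)cos(t), x_2(t) = -13e^(-2t)sin(t) + e^(-2t)cos(t)

Coefficient matrix A = [[-9, 10], [-5, 5]].
Characteristic polynomial det(A - λI) = λ^2 + 4λ + 5 = 0.
Eigenvalues λ = -2 ± i (complex conjugate pair).
For λ=-2+i: an eigenvector is (-3,-2) - i(1,1) = (-3 - i, -2 - i).
A real fundamental pair from Re and Im of e^((-2+i)t)v: X_1 = e^(-2t)(cos(t)·(-3,-2) + sin(t)·(1,1)), X_2 = e^(-2t)(sin(t)·(-3,-2) - cos(t)·(1,1)).
General solution: c_1X_1 + c_2X_2.
Applying x_1(0)=4, x_2(0)=1 gives c_1=-3, c_2=5.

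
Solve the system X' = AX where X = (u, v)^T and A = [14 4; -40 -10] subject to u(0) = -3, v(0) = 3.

u(t) = -6e^(2t)sin(4t) - 3e^(2t)cos(4t), v(t) = 21e^(2t)sin(4t) + 3e^(2t)cos(4t)

Coefficient matrix A = [[14, 4], [-40, -10]].
Characteristic polynomial det(A - λI) = λ^2 - 4λ + 20 = 0.
Eigenvalues λ = 2 ± 4i (complex conjugate pair).
For λ=2+4i: an eigenvector is (1,-3) - i(0,-1) = (1, -3 + i).
A real fundamental pair from Re and Im of e^((2+4i)t)v: X_1 = e^(2t)(cos(4t)·(1,-3) + sin(4t)·(0,-1)), X_2 = e^(2t)(sin(4t)·(1,-3) - cos(4t)·(0,-1)).
General solution: c_1X_1 + c_2X_2.
Applying u(0)=-3, v(0)=3 gives c_1=-3, c_2=-6.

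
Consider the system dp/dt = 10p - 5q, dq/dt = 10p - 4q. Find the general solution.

Coefficient matrix A = [[10, -5], [10, -4]].
Characteristic polynomial det(A - λI) = λ^2 - 6λ + 10 = 0.
Eigenvalues λ = 3 ± i (complex conjugate pair).
For λ=3+i: an eigenvector is (2,3) - i(-1,-1) = (2 + i, 3 + i).
A real fundamental pair from Re and Im of e^((3+i)t)v: X_1 = e^(3t)(cos(t)·(2,3) + sin(t)·(-1,-1)), X_2 = e^(3t)(sin(t)·(2,3) - cos(t)·(-1,-1)).
General solution: c_1X_1 + c_2X_2.

p(t) = -c_1e^(3t)sin(t) + 2c_1e^(3t)cos(t) + 2c_2e^(3t)sin(t) + c_2e^(3t)cos(t), q(t) = -c_1e^(3t)sin(t) + 3c_1e^(3t)cos(t) + 3c_2e^(3t)sin(t) + c_2e^(3t)cos(t)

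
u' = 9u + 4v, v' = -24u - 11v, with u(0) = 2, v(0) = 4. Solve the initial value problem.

u(t) = 10e^(t) - 8e^(-3t), v(t) = -20e^(t) + 24e^(-3t)

Coefficient matrix A = [[9, 4], [-24, -11]].
Characteristic polynomial det(A - λI) = λ^2 + 2λ - 3 = 0.
Eigenvalues λ = 1, -3.
For λ=1: (A-λI) row 1 is [8, 4], so an eigenvector is (1, -2).
For λ=-3: (A-λI) row 1 is [12, 4], so an eigenvector is (1, -3).
General solution: C_1e^(t)(1,-2) + C_2e^(-3t)(1,-3).
Applying u(0)=2, v(0)=4 gives C_1=10, C_2=-8.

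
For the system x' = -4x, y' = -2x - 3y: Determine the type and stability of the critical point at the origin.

A = [[-4,0],[-2,-3]]; det(A-λI) = λ^2 + 7λ + 12.
λ = -3, -4: both negative.

stable node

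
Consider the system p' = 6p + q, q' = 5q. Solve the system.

Coefficient matrix A = [[6, 1], [0, 5]].
Characteristic polynomial det(A - λI) = λ^2 - 11λ + 30 = 0.
Eigenvalues λ = 5, 6.
For λ=5: (A-λI) row 1 is [1, 1], so an eigenvector is (1, -1).
For λ=6: (A-λI) row 1 is [0, 1], so an eigenvector is (1, 0).
General solution: C_1e^(5t)(1,-1) + C_2e^(6t)(1,0).

p(t) = C_1e^(5t) + C_2e^(6t), q(t) = -C_1e^(5t)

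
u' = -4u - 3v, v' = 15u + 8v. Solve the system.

u(t) = -c_1e^(2t)sin(3t) + c_2e^(2t)cos(3t), v(t) = 2c_1e^(2t)sin(3t) + c_1e^(2t)cos(3t) + c_2e^(2t)sin(3t) - 2c_2e^(2t)cos(3t)

Coefficient matrix A = [[-4, -3], [15, 8]].
Characteristic polynomial det(A - λI) = λ^2 - 4λ + 13 = 0.
Eigenvalues λ = 2 ± 3i (complex conjugate pair).
For λ=2+3i: an eigenvector is (0,1) - i(-1,2) = (0 + i, 1 - 2i).
A real fundamental pair from Re and Im of e^((2+3i)t)v: X_1 = e^(2t)(cos(3t)·(0,1) + sin(3t)·(-1,2)), X_2 = e^(2t)(sin(3t)·(0,1) - cos(3t)·(-1,2)).
General solution: c_1X_1 + c_2X_2.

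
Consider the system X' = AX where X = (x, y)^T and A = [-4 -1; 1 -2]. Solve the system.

Coefficient matrix A = [[-4, -1], [1, -2]].
Characteristic polynomial det(A - λI) = λ^2 + 6λ + 9 = 0.
Single eigenvalue λ = -3 with algebraic multiplicity 2.
Eigenvector v = (-1,1); generalized eigenvector w with (A-λI)w=v is (3,-2).
General solution: e^(-3t)[C_1·v + C_2·(t·v + w)].

x(t) = -C_1e^(-3t) - C_2te^(-3t) + 3C_2e^(-3t), y(t) = C_1e^(-3t) + C_2te^(-3t) - 2C_2e^(-3t)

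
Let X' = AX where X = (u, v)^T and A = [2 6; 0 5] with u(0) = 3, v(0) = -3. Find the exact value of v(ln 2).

A = [[2,6],[0,5]]; eigenvalues λ = 5, 2.
Eigenvectors: (2,1) for λ=5, (-1,0) for λ=2.
From the initial condition, c_1 = -3, c_2 = -9.
v(ln 2) = (-3)(2^5)(1) + (-9)(2^2)(0) = -96.

-96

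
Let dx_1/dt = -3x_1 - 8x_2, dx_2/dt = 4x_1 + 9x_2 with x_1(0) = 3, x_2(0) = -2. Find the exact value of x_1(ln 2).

36

A = [[-3,-8],[4,9]]; eigenvalues λ = 1, 5.
Eigenvectors: (-2,1) for λ=1, (1,-1) for λ=5.
From the initial condition, c_1 = -1, c_2 = 1.
x_1(ln 2) = (-1)(2^1)(-2) + (1)(2^5)(1) = 36.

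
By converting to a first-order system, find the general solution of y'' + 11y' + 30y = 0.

y(t) = c_1e^(-6t) + c_2e^(-5t)

Let x_1 = y, x_2 = y'. Then x_1' = x_2 and x_2' = -30x_1 - 11x_2.
A = [[0,1],[-30,-11]]; det(A-λI) = λ^2 + 11λ + 30.
Eigenvalues λ = -6, -5 with eigenvectors (1,-6), (1,-5).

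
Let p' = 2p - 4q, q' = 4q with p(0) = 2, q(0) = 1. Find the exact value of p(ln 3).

-126

A = [[2,-4],[0,4]]; eigenvalues λ = 2, 4.
Eigenvectors: (-1,0) for λ=2, (-2,1) for λ=4.
From the initial condition, c_1 = -4, c_2 = 1.
p(ln 3) = (-4)(3^2)(-1) + (1)(3^4)(-2) = -126.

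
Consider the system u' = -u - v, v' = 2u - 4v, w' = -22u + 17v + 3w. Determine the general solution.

u(t) = c_1e^(-2t) + c_2e^(-3t), v(t) = c_1e^(-2t) + 2c_2e^(-3t), w(t) = c_1e^(-2t) - 2c_2e^(-3t) + c_3e^(3t)

Coefficient matrix A = [[-1, -1, 0], [2, -4, 0], [-22, 17, 3]].
det(A - λI) = 0 gives eigenvalues λ = -2, -3, 3.
For λ=-2: eigenvector (1,1,1).
For λ=-3: eigenvector (1,2,-2).
For λ=3: eigenvector (0,0,1).
General solution: c_1e^(-2t)(1,1,1) + c_2e^(-3t)(1,2,-2) + c_3e^(3t)(0,0,1).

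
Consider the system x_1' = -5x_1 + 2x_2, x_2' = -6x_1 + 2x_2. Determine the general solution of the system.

x_1(t) = 2K_1e^(-2t) - K_2e^(-t), x_2(t) = 3K_1e^(-2t) - 2K_2e^(-t)

Coefficient matrix A = [[-5, 2], [-6, 2]].
Characteristic polynomial det(A - λI) = λ^2 + 3λ + 2 = 0.
Eigenvalues λ = -2, -1.
For λ=-2: (A-λI) row 1 is [-3, 2], so an eigenvector is (2, 3).
For λ=-1: (A-λI) row 1 is [-4, 2], so an eigenvector is (-1, -2).
General solution: K_1e^(-2t)(2,3) + K_2e^(-t)(-1,-2).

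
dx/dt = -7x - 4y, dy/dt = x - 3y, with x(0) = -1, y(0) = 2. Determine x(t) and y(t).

Coefficient matrix A = [[-7, -4], [1, -3]].
Characteristic polynomial det(A - λI) = λ^2 + 10λ + 25 = 0.
Single eigenvalue λ = -5 with algebraic multiplicity 2.
Eigenvector v = (2,-1); generalized eigenvector w with (A-λI)w=v is (-1,0).
General solution: e^(-5t)[K_1·v + K_2·(t·v + w)].
Applying x(0)=-1, y(0)=2 gives K_1=-2, K_2=-3.

x(t) = -6te^(-5t) - e^(-5t), y(t) = 3te^(-5t) + 2e^(-5t)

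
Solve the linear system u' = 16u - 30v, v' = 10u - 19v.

Coefficient matrix A = [[16, -30], [10, -19]].
Characteristic polynomial det(A - λI) = λ^2 + 3λ - 4 = 0.
Eigenvalues λ = -4, 1.
For λ=-4: (A-λI) row 1 is [20, -30], so an eigenvector is (3, 2).
For λ=1: (A-λI) row 1 is [15, -30], so an eigenvector is (-2, -1).
General solution: c_1e^(-4t)(3,2) + c_2e^(t)(-2,-1).

u(t) = 3c_1e^(-4t) - 2c_2e^(t), v(t) = 2c_1e^(-4t) - c_2e^(t)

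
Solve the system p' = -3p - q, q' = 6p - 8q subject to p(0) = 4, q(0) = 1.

Coefficient matrix A = [[-3, -1], [6, -8]].
Characteristic polynomial det(A - λI) = λ^2 + 11λ + 30 = 0.
Eigenvalues λ = -5, -6.
For λ=-5: (A-λI) row 1 is [2, -1], so an eigenvector is (-1, -2).
For λ=-6: (A-λI) row 1 is [3, -1], so an eigenvector is (1, 3).
General solution: c_1e^(-5t)(-1,-2) + c_2e^(-6t)(1,3).
Applying p(0)=4, q(0)=1 gives c_1=-11, c_2=-7.

p(t) = 11e^(-5t) - 7e^(-6t), q(t) = 22e^(-5t) - 21e^(-6t)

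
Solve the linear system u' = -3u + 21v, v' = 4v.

Coefficient matrix A = [[-3, 21], [0, 4]].
Characteristic polynomial det(A - λI) = λ^2 - λ - 12 = 0.
Eigenvalues λ = -3, 4.
For λ=-3: (A-λI) row 1 is [0, 21], so an eigenvector is (-1, 0).
For λ=4: (A-λI) row 1 is [-7, 21], so an eigenvector is (3, 1).
General solution: C_1e^(-3t)(-1,0) + C_2e^(4t)(3,1).

u(t) = -C_1e^(-3t) + 3C_2e^(4t), v(t) = C_2e^(4t)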